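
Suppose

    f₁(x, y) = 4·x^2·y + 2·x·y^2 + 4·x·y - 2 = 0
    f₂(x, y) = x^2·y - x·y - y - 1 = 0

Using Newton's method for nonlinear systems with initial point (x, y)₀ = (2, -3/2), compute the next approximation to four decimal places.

At (2, -3/2): F = (-29.0000, -2.5000).
Jacobian J = [[8·x·y + 2·y^2 + 4·y, 4·x^2 + 4·x·y + 4·x], [2·x·y - y, x^2 - x - 1]].
At the point, J = [[-25.5000, 12.0000], [-4.5000, 1.0000]] (det J = 28.5000).
Solving J·Δ = −F gives Δ = (-0.0351, 2.3421).
Then the next iterate is (x, y)₁ = (1.9649, 0.8421).

(1.9649, 0.8421)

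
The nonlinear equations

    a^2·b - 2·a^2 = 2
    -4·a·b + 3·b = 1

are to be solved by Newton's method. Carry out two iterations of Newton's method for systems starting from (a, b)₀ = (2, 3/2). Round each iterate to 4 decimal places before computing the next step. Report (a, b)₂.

(4.0224, 18.9511)

At (2, 3/2): F = (-4.0000, -8.5000).
Jacobian J = [[2·a·b - 4·a, a^2], [-4·b, -4·a + 3]].
At the point, J = [[-2.0000, 4.0000], [-6.0000, -5.0000]] (det J = 34.0000).
Solving J·Δ = −F gives Δ = (-1.5882, 0.2059).
Then the next iterate is (a, b)₁ = (0.4118, 1.7059).
Round to (0.4118, 1.7059) and repeat: F = (-2.049873, 1.307742), J = [[-0.242221, 0.169579], [-6.8236, 1.3528]].
Δ = (3.6106, 17.2452), so (a, b)₂ = (4.0224, 18.9511).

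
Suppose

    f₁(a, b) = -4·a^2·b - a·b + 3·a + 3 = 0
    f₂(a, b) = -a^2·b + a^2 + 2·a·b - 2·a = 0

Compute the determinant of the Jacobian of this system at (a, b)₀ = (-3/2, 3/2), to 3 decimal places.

-83.625

J = [[-8·a·b - b + 3, -4·a^2 - a], [-2·a·b + 2·a + 2·b - 2, -a^2 + 2·a]].
At the point, J = [[19.500, -7.500], [2.500, -5.250]].
det J = -83.625.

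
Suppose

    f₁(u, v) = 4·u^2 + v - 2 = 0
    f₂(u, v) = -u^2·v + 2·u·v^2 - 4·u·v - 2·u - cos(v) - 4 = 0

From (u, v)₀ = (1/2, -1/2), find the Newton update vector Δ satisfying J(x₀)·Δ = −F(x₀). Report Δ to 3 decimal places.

(0.634, -1.037)

At (1/2, -1/2): F = (-1.500, -4.50258).
Jacobian J = [[8·u, 1], [-2·u·v + 2·v^2 - 4·v - 2, -u^2 + 4·u·v - 4·u + sin(v)]].
At the point, J = [[4.000, 1.000], [1.000, -3.72943]] (det J = -15.91770).
Solving J·Δ = −F gives Δ = (0.634, -1.037).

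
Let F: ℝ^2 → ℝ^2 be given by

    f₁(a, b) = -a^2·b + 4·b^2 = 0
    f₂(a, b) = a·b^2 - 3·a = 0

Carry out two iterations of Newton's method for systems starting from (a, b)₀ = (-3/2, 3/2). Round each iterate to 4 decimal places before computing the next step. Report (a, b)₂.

(-3.1957, 1.8965)

At (-3/2, 3/2): F = (5.6250, 1.1250).
Jacobian J = [[-2·a·b, -a^2 + 8·b], [b^2 - 3, 2·a·b]].
At the point, J = [[4.5000, 9.7500], [-0.7500, -4.5000]] (det J = -12.9375).
Solving J·Δ = −F gives Δ = (-2.8043, 0.7174).
Then the next iterate is (a, b)₁ = (-4.3043, 2.2174).
Round to (-4.3043, 2.2174) and repeat: F = (-21.414315, -8.250752), J = [[19.088710, -0.787798], [1.916863, -19.088710]].
Δ = (1.1086, -0.3209), so (a, b)₂ = (-3.1957, 1.8965).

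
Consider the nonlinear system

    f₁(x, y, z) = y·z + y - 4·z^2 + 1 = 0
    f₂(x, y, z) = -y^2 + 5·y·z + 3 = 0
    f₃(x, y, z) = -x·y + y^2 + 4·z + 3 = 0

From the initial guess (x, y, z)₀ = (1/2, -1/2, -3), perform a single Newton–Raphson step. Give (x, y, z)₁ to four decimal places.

(7.0079, -0.0333, -1.5135)

At (1/2, -1/2, -3): F = (-34.0000, 10.2500, -8.5000).
Jacobian J = [[0, z + 1, y - 8·z], [0, -2·y + 5·z, 5·y], [-y, -x + 2·y, 4]].
At the point, J = [[0.0000, -2.0000, 23.5000], [0.0000, -14.0000, -2.5000], [0.5000, -1.5000, 4.0000]] (det J = 167.0000).
Solving J·Δ = −F gives Δ = (6.5079, 0.4667, 1.4865).
Then the next iterate is (x, y, z)₁ = (7.0079, -0.0333, -1.5135).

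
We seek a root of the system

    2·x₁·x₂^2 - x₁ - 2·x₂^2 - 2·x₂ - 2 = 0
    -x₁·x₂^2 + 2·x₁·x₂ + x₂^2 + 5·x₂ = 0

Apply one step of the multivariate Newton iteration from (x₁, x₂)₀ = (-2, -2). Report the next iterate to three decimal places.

At (-2, -2): F = (-20.000, 10.000).
Jacobian J = [[2·x₂^2 - 1, 4·x₁·x₂ - 4·x₂ - 2], [-x₂^2 + 2·x₂, -2·x₁·x₂ + 2·x₁ + 2·x₂ + 5]].
At the point, J = [[7.000, 22.000], [-8.000, -11.000]] (det J = 99.000).
Solving J·Δ = −F gives Δ = (0.000, 0.909).
Then the next iterate is (x₁, x₂)₁ = (-2.000, -1.091).

(-2.000, -1.091)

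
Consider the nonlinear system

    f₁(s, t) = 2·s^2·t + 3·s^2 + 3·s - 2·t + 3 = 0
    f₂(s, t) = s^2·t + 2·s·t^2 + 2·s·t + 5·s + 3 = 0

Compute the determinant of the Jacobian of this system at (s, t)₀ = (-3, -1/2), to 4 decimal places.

-201.0000

J = [[4·s·t + 6·s + 3, 2·s^2 - 2], [2·s·t + 2·t^2 + 2·t + 5, s^2 + 4·s·t + 2·s]].
At the point, J = [[-9.0000, 16.0000], [7.5000, 9.0000]].
det J = -201.0000.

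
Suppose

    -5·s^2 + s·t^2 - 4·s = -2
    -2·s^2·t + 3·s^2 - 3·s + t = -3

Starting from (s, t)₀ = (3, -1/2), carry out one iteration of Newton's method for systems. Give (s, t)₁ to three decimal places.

(1.413, -0.726)

At (3, -1/2): F = (-54.250, 29.500).
Jacobian J = [[-10·s + t^2 - 4, 2·s·t], [-4·s·t + 6·s - 3, -2·s^2 + 1]].
At the point, J = [[-33.750, -3.000], [21.000, -17.000]] (det J = 636.750).
Solving J·Δ = −F gives Δ = (-1.587, -0.226).
Then the next iterate is (s, t)₁ = (1.413, -0.726).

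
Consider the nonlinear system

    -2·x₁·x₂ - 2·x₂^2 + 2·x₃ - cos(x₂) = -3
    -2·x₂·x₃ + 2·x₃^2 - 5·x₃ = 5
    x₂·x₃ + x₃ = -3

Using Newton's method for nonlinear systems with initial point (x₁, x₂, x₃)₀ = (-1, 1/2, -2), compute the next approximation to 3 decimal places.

At (-1, 1/2, -2): F = (-1.37758, 15.000, 0.000).
Jacobian J = [[-2·x₂, -2·x₁ - 4·x₂ + sin(x₂), 2], [0, -2·x₃, -2·x₂ + 4·x₃ - 5], [0, x₃, x₂ + 1]].
At the point, J = [[-1.000, 0.47943, 2.000], [0.000, 4.000, -14.000], [0.000, -2.000, 1.500]] (det J = 22.000).
Solving J·Δ = −F gives Δ = (1.840, 1.023, 1.364).
Then the next iterate is (x₁, x₂, x₃)₁ = (0.840, 1.523, -0.636).

(0.840, 1.523, -0.636)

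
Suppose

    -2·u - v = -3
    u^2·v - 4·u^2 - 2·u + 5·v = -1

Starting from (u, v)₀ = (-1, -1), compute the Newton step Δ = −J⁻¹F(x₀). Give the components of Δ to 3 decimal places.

At (-1, -1): F = (6.000, -7.000).
Jacobian J = [[-2, -1], [2·u·v - 8·u - 2, u^2 + 5]].
At the point, J = [[-2.000, -1.000], [8.000, 6.000]] (det J = -4.000).
Solving J·Δ = −F gives Δ = (7.250, -8.500).

(7.250, -8.500)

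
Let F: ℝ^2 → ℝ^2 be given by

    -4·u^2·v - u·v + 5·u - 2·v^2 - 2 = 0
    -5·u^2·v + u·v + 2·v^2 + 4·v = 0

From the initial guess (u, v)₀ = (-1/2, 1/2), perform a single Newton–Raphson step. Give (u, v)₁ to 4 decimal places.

(0.0196, -0.2491)

At (-1/2, 1/2): F = (-5.2500, 1.6250).
Jacobian J = [[-8·u·v - v + 5, -4·u^2 - u - 4·v], [-10·u·v + v, -5·u^2 + u + 4·v + 4]].
At the point, J = [[6.5000, -2.5000], [3.0000, 4.2500]] (det J = 35.1250).
Solving J·Δ = −F gives Δ = (0.5196, -0.7491).
Then the next iterate is (u, v)₁ = (0.0196, -0.2491).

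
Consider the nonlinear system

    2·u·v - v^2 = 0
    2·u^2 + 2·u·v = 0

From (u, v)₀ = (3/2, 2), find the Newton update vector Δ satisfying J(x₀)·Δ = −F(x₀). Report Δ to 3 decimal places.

(-0.750, -1.000)

At (3/2, 2): F = (2.000, 10.500).
Jacobian J = [[2·v, 2·u - 2·v], [4·u + 2·v, 2·u]].
At the point, J = [[4.000, -1.000], [10.000, 3.000]] (det J = 22.000).
Solving J·Δ = −F gives Δ = (-0.750, -1.000).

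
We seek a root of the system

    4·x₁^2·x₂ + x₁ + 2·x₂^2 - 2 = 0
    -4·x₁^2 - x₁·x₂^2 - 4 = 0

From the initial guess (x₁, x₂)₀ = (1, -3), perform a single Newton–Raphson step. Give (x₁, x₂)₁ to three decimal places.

At (1, -3): F = (5.000, -17.000).
Jacobian J = [[8·x₁·x₂ + 1, 4·x₁^2 + 4·x₂], [-8·x₁ - x₂^2, -2·x₁·x₂]].
At the point, J = [[-23.000, -8.000], [-17.000, 6.000]] (det J = -274.000).
Solving J·Δ = −F gives Δ = (-0.387, 1.737).
Then the next iterate is (x₁, x₂)₁ = (0.613, -1.263).

(0.613, -1.263)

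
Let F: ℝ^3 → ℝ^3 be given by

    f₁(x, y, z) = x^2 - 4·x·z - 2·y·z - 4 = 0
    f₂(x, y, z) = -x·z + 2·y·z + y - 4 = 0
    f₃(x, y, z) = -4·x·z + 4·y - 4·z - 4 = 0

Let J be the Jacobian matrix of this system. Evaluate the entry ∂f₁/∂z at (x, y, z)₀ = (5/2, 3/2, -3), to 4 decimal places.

-13.0000

∂f₁/∂z = -4·x - 2·y.
At (5/2, 3/2, -3) this is -13.0000.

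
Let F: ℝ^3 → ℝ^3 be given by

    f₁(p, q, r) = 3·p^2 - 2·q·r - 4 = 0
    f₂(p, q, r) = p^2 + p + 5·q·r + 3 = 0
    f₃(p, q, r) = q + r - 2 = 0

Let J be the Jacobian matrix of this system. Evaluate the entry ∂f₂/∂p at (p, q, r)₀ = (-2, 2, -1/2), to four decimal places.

-3.0000

∂f₂/∂p = 2·p + 1.
At (-2, 2, -1/2) this is -3.0000.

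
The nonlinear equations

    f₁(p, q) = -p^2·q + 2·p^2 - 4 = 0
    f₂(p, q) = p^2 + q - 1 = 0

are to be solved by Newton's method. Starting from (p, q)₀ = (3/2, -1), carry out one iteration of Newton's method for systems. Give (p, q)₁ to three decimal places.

(1.290, -0.619)

At (3/2, -1): F = (2.750, 0.250).
Jacobian J = [[-2·p·q + 4·p, -p^2], [2·p, 1]].
At the point, J = [[9.000, -2.250], [3.000, 1.000]] (det J = 15.750).
Solving J·Δ = −F gives Δ = (-0.210, 0.381).
Then the next iterate is (p, q)₁ = (1.290, -0.619).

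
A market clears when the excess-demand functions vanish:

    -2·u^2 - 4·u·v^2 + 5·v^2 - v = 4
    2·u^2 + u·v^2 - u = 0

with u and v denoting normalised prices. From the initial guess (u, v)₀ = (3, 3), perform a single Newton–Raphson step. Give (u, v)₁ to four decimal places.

At (3, 3): F = (-88.0000, 42.0000).
Jacobian J = [[-4·u - 4·v^2, -8·u·v + 10·v - 1], [4·u + v^2 - 1, 2·u·v]].
At the point, J = [[-48.0000, -43.0000], [20.0000, 18.0000]] (det J = -4.0000).
Solving J·Δ = −F gives Δ = (55.5000, -64.0000).
Then the next iterate is (u, v)₁ = (58.5000, -61.0000).

(58.5000, -61.0000)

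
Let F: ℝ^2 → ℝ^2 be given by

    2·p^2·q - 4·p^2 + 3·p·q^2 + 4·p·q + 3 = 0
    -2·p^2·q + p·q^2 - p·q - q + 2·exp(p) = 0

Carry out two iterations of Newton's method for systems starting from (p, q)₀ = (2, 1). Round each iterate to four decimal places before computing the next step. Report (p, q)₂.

(-1.1863, -0.0825)

At (2, 1): F = (9.0000, 5.778112).
Jacobian J = [[4·p·q - 8·p + 3·q^2 + 4·q, 2·p^2 + 6·p·q + 4·p], [-4·p·q + q^2 - q + 2·exp(p), -2·p^2 + 2·p·q - p - 1]].
At the point, J = [[-1.0000, 28.0000], [6.778112, -7.0000]] (det J = -182.787142).
Solving J·Δ = −F gives Δ = (-1.2298, -0.3653).
Then the next iterate is (p, q)₁ = (0.7702, 0.6347).
Round to (0.7702, 0.6347) and repeat: F = (4.266381, 2.754103), J = [[-0.458884, 7.200292], [2.133157, -1.978924]].
Δ = (-1.9565, -0.7172), so (p, q)₂ = (-1.1863, -0.0825).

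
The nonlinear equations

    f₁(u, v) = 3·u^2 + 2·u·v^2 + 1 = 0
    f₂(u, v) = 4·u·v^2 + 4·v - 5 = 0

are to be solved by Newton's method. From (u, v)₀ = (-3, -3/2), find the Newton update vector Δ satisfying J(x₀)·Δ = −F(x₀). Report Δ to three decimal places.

At (-3, -3/2): F = (14.500, -38.000).
Jacobian J = [[6·u + 2·v^2, 4·u·v], [4·v^2, 8·u·v + 4]].
At the point, J = [[-13.500, 18.000], [9.000, 40.000]] (det J = -702.000).
Solving J·Δ = −F gives Δ = (1.801, 0.545).

(1.801, 0.545)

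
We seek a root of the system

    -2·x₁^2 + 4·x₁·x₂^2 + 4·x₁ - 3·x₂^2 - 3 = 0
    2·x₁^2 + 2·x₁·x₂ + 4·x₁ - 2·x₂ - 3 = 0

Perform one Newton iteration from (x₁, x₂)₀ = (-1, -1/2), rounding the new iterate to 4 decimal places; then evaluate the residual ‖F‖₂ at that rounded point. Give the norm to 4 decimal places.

6.2814

At (-1, -1/2): F = (-10.7500, -3.0000).
Jacobian J = [[-4·x₁ + 4·x₂^2 + 4, 8·x₁·x₂ - 6·x₂], [4·x₁ + 2·x₂ + 4, 2·x₁ - 2]].
At the point, J = [[9.0000, 7.0000], [-1.0000, -4.0000]] (det J = -29.0000).
Solving J·Δ = −F gives Δ = (2.2069, -1.3017).
Then the next iterate is (x₁, x₂)₁ = (1.2069, -1.8017).
Re-evaluating at (1.2069, -1.8017): F = (4.846999, 3.995272), so ‖F‖₂ = 6.2814.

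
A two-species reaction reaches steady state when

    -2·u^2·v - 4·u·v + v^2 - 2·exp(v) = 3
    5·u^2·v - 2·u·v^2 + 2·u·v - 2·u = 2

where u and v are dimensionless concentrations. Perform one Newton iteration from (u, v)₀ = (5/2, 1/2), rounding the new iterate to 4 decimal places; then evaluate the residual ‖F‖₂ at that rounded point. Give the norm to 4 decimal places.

704.7083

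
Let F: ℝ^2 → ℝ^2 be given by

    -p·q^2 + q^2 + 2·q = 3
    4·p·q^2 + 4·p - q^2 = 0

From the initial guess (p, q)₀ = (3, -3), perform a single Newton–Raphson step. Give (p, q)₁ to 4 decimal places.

At (3, -3): F = (-27.0000, 111.0000).
Jacobian J = [[-q^2, -2·p·q + 2·q + 2], [4·q^2 + 4, 8·p·q - 2·q]].
At the point, J = [[-9.0000, 14.0000], [40.0000, -66.0000]] (det J = 34.0000).
Solving J·Δ = −F gives Δ = (-6.7059, -2.3824).
Then the next iterate is (p, q)₁ = (-3.7059, -5.3824).

(-3.7059, -5.3824)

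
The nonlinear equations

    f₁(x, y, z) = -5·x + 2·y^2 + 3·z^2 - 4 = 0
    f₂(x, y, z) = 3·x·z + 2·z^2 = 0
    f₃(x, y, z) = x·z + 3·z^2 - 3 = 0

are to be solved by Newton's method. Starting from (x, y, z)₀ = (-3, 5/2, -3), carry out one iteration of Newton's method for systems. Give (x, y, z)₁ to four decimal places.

(-1.0000, 0.7643, -1.7143)

At (-3, 5/2, -3): F = (50.5000, 45.0000, 33.0000).
Jacobian J = [[-5, 4·y, 6·z], [3·z, 0, 3·x + 4·z], [z, 0, x + 6·z]].
At the point, J = [[-5.0000, 10.0000, -18.0000], [-9.0000, 0.0000, -21.0000], [-3.0000, 0.0000, -21.0000]] (det J = -1260.0000).
Solving J·Δ = −F gives Δ = (2.0000, -1.7357, 1.2857).
Then the next iterate is (x, y, z)₁ = (-1.0000, 0.7643, -1.7143).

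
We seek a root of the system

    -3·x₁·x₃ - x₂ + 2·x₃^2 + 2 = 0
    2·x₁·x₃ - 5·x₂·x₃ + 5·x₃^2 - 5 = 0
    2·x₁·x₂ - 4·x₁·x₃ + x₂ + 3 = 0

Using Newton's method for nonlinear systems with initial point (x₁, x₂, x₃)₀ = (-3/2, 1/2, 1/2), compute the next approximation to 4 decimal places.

(-246.5000, -86.0000, -70.0000)

At (-3/2, 1/2, 1/2): F = (4.2500, -6.5000, 5.0000).
Jacobian J = [[-3·x₃, -1, -3·x₁ + 4·x₃], [2·x₃, -5·x₃, 2·x₁ - 5·x₂ + 10·x₃], [2·x₂ - 4·x₃, 2·x₁ + 1, -4·x₁]].
At the point, J = [[-1.5000, -1.0000, 6.5000], [1.0000, -2.5000, -0.5000], [-1.0000, -2.0000, 6.0000]] (det J = 0.2500).
Solving J·Δ = −F gives Δ = (-245.0000, -86.5000, -70.5000).
Then the next iterate is (x₁, x₂, x₃)₁ = (-246.5000, -86.0000, -70.0000).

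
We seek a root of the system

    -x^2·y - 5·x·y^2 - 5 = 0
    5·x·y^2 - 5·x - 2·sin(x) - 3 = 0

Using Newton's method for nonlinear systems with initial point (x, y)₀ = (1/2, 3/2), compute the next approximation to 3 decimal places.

At (1/2, 3/2): F = (-11.000, -0.83385).
Jacobian J = [[-2·x·y - 5·y^2, -x^2 - 10·x·y], [5·y^2 - 2·cos(x) - 5, 10·x·y]].
At the point, J = [[-12.750, -7.750], [4.49483, 7.500]] (det J = -60.79003).
Solving J·Δ = −F gives Δ = (-1.463, 0.988).
Then the next iterate is (x, y)₁ = (-0.963, 2.488).

(-0.963, 2.488)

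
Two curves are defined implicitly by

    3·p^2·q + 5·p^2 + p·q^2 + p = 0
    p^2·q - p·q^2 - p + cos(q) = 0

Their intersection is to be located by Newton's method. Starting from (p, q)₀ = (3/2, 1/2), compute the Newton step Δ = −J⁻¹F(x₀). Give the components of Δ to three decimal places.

(-0.961, 0.416)

At (3/2, 1/2): F = (16.500, 0.12758).
Jacobian J = [[6·p·q + 10·p + q^2 + 1, 3·p^2 + 2·p·q], [2·p·q - q^2 - 1, p^2 - 2·p·q - sin(q)]].
At the point, J = [[20.750, 8.250], [0.250, 0.27057]] (det J = 3.55192).
Solving J·Δ = −F gives Δ = (-0.961, 0.416).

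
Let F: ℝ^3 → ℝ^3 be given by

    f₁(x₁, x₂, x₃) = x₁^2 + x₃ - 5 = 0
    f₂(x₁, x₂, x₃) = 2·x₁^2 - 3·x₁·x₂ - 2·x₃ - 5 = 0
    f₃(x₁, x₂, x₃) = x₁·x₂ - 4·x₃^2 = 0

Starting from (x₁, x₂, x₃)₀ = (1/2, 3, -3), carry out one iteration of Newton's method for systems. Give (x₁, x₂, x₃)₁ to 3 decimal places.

At (1/2, 3, -3): F = (-7.750, -3.000, -34.500).
Jacobian J = [[2·x₁, 0, 1], [4·x₁ - 3·x₂, -3·x₁, -2], [x₂, x₁, -8·x₃]].
At the point, J = [[1.000, 0.000, 1.000], [-7.000, -1.500, -2.000], [3.000, 0.500, 24.000]] (det J = -34.000).
Solving J·Δ = −F gives Δ = (6.412, -33.706, 1.338).
Then the next iterate is (x₁, x₂, x₃)₁ = (6.912, -30.706, -1.662).

(6.912, -30.706, -1.662)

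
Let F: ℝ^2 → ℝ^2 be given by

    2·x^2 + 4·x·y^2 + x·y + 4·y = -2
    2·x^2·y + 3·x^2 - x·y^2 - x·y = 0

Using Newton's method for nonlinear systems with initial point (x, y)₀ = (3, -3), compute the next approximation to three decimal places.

(11.080, 4.240)

At (3, -3): F = (107.000, -45.000).
Jacobian J = [[4·x + 4·y^2 + y, 8·x·y + x + 4], [4·x·y + 6·x - y^2 - y, 2·x^2 - 2·x·y - x]].
At the point, J = [[45.000, -65.000], [-24.000, 33.000]] (det J = -75.000).
Solving J·Δ = −F gives Δ = (8.080, 7.240).
Then the next iterate is (x, y)₁ = (11.080, 4.240).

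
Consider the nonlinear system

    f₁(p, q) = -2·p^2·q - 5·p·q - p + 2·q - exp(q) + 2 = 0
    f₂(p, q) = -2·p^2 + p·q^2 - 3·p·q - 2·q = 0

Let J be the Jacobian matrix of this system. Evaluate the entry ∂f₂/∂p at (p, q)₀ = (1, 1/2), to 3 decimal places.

∂f₂/∂p = -4·p + q^2 - 3·q.
At (1, 1/2) this is -5.250.

-5.250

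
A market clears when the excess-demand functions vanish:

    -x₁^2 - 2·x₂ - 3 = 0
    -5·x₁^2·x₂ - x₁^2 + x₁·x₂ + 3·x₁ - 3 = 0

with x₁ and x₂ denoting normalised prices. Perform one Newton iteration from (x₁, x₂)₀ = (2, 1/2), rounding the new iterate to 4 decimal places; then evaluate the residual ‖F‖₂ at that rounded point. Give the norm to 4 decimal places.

8.6656

At (2, 1/2): F = (-8.0000, -10.0000).
Jacobian J = [[-2·x₁, -2], [-10·x₁·x₂ - 2·x₁ + x₂ + 3, -5·x₁^2 + x₁]].
At the point, J = [[-4.0000, -2.0000], [-10.5000, -18.0000]] (det J = 51.0000).
Solving J·Δ = −F gives Δ = (-2.4314, 0.8627).
Then the next iterate is (x₁, x₂)₁ = (-0.4314, 1.3627).
Re-evaluating at (-0.4314, 1.3627): F = (-5.911506, -6.336208), so ‖F‖₂ = 8.6656.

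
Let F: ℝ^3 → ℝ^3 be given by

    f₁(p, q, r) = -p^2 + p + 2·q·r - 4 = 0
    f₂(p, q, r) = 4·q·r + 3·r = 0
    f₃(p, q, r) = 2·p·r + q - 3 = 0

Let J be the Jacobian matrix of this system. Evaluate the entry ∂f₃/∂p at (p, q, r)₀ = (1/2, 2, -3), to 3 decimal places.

-6.000

∂f₃/∂p = 2·r.
At (1/2, 2, -3) this is -6.000.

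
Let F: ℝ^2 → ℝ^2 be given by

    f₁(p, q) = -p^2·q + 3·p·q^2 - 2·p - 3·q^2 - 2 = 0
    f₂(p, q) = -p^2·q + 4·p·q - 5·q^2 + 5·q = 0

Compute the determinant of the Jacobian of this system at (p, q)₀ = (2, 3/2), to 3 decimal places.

J = [[-2·p·q + 3·q^2 - 2, -p^2 + 6·p·q - 6·q], [-2·p·q + 4·q, -p^2 + 4·p - 10·q + 5]].
At the point, J = [[-1.250, 5.000], [0.000, -6.000]].
det J = 7.500.

7.500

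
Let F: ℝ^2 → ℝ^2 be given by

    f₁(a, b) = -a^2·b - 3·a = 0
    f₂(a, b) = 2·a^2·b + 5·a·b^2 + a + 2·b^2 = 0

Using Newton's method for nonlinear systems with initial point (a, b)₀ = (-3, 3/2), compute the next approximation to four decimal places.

(-2.7342, 1.1772)

At (-3, 3/2): F = (-4.5000, -5.2500).
Jacobian J = [[-2·a·b - 3, -a^2], [4·a·b + 5·b^2 + 1, 2·a^2 + 10·a·b + 4·b]].
At the point, J = [[6.0000, -9.0000], [-5.7500, -21.0000]] (det J = -177.7500).
Solving J·Δ = −F gives Δ = (0.2658, -0.3228).
Then the next iterate is (a, b)₁ = (-2.7342, 1.1772).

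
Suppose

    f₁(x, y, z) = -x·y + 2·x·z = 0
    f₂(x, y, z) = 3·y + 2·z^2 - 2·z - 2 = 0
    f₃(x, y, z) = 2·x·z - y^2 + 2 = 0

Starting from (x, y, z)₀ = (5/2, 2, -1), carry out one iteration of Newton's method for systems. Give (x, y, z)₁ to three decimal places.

(1.667, 2.889, 0.778)

At (5/2, 2, -1): F = (-10.000, 8.000, -7.000).
Jacobian J = [[-y + 2·z, -x, 2·x], [0, 3, 4·z - 2], [2·z, -2·y, 2·x]].
At the point, J = [[-4.000, -2.500, 5.000], [0.000, 3.000, -6.000], [-2.000, -4.000, 5.000]] (det J = 36.000).
Solving J·Δ = −F gives Δ = (-0.833, 0.889, 1.778).
Then the next iterate is (x, y, z)₁ = (1.667, 2.889, 0.778).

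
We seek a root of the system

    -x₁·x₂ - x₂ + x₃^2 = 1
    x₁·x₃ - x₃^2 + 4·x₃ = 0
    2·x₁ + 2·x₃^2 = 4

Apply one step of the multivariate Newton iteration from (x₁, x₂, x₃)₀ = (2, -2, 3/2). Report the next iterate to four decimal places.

(-7.0000, -3.3333, 3.7500)

At (2, -2, 3/2): F = (7.2500, 6.7500, 4.5000).
Jacobian J = [[-x₂, -x₁ - 1, 2·x₃], [x₃, 0, x₁ - 2·x₃ + 4], [2, 0, 4·x₃]].
At the point, J = [[2.0000, -3.0000, 3.0000], [1.5000, 0.0000, 3.0000], [2.0000, 0.0000, 6.0000]] (det J = 9.0000).
Solving J·Δ = −F gives Δ = (-9.0000, -1.3333, 2.2500).
Then the next iterate is (x₁, x₂, x₃)₁ = (-7.0000, -3.3333, 3.7500).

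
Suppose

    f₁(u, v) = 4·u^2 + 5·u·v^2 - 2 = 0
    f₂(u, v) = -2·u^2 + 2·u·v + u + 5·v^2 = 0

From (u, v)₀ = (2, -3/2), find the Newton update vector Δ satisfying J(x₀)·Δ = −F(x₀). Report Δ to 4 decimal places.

At (2, -3/2): F = (36.5000, -0.7500).
Jacobian J = [[8·u + 5·v^2, 10·u·v], [-4·u + 2·v + 1, 2·u + 10·v]].
At the point, J = [[27.2500, -30.0000], [-10.0000, -11.0000]] (det J = -599.7500).
Solving J·Δ = −F gives Δ = (-0.7070, 0.5745).

(-0.7070, 0.5745)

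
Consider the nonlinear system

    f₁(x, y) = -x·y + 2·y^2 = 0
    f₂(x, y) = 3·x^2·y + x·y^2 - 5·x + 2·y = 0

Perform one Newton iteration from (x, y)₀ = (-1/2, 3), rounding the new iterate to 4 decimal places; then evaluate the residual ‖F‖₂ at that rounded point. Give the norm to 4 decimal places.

At (-1/2, 3): F = (19.5000, 6.2500).
Jacobian J = [[-y, -x + 4·y], [6·x·y + y^2 - 5, 3·x^2 + 2·x·y + 2]].
At the point, J = [[-3.0000, 12.5000], [-5.0000, -0.2500]] (det J = 63.2500).
Solving J·Δ = −F gives Δ = (1.3123, -1.2451).
Then the next iterate is (x, y)₁ = (0.8123, 1.7549).
Re-evaluating at (0.8123, 1.7549): F = (4.733843, 5.423733), so ‖F‖₂ = 7.1990.

7.1990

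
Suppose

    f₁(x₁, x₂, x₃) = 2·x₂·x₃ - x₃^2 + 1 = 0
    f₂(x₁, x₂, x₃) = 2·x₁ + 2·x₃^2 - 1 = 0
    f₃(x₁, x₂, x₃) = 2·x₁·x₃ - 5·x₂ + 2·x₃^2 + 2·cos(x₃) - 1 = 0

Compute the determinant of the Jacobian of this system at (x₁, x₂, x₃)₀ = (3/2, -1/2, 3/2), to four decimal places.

J = [[0, 2·x₃, 2·x₂ - 2·x₃], [2, 0, 4·x₃], [2·x₃, -5, 2·x₁ + 4·x₃ - 2·sin(x₃)]].
At the point, J = [[0.0000, 3.0000, -4.0000], [2.0000, 0.0000, 6.0000], [3.0000, -5.0000, 7.005010]].
det J = 51.9699.

51.9699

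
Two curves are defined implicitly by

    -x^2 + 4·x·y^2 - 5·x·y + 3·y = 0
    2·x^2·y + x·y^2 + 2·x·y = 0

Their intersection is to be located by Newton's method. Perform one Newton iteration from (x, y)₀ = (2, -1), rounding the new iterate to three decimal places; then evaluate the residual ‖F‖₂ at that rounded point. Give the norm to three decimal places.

4.131

At (2, -1): F = (11.000, -10.000).
Jacobian J = [[-2·x + 4·y^2 - 5·y, 8·x·y - 5·x + 3], [4·x·y + y^2 + 2·y, 2·x^2 + 2·x·y + 2·x]].
At the point, J = [[5.000, -23.000], [-9.000, 8.000]] (det J = -167.000).
Solving J·Δ = −F gives Δ = (-0.850, 0.293).
Then the next iterate is (x, y)₁ = (1.150, -0.707).
Re-evaluating at (1.150, -0.707): F = (2.92106, -2.92129), so ‖F‖₂ = 4.131.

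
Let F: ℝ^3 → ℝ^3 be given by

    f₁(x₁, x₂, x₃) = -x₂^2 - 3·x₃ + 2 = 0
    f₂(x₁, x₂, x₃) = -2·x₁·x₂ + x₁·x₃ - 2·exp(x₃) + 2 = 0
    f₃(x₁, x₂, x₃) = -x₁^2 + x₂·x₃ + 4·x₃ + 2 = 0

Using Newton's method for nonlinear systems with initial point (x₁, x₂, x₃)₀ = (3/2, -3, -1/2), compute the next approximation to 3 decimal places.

(-5.189, -14.655, -25.643)

At (3/2, -3, -1/2): F = (-5.500, 9.03694, -0.750).
Jacobian J = [[0, -2·x₂, -3], [-2·x₂ + x₃, -2·x₁, x₁ - 2·exp(x₃)], [-2·x₁, x₃, x₂ + 4]].
At the point, J = [[0.000, 6.000, -3.000], [5.500, -3.000, 0.28694], [-3.000, -0.500, 1.000]] (det J = -2.91490).
Solving J·Δ = −F gives Δ = (-6.689, -11.655, -25.143).
Then the next iterate is (x₁, x₂, x₃)₁ = (-5.189, -14.655, -25.643).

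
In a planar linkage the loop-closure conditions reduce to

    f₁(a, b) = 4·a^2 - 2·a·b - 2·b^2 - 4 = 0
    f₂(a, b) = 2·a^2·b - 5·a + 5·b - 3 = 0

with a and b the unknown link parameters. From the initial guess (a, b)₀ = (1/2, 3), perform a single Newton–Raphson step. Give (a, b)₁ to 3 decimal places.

(-5.000, 2.000)

At (1/2, 3): F = (-24.000, 11.000).
Jacobian J = [[8·a - 2·b, -2·a - 4·b], [4·a·b - 5, 2·a^2 + 5]].
At the point, J = [[-2.000, -13.000], [1.000, 5.500]] (det J = 2.000).
Solving J·Δ = −F gives Δ = (-5.500, -1.000).
Then the next iterate is (a, b)₁ = (-5.000, 2.000).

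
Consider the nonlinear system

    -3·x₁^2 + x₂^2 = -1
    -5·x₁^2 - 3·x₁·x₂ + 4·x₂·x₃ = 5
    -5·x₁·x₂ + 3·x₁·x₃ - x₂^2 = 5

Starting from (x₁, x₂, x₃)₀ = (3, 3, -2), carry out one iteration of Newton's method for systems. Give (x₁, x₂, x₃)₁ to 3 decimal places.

(1.508, 1.356, -0.763)

At (3, 3, -2): F = (-17.000, -101.000, -77.000).
Jacobian J = [[-6·x₁, 2·x₂, 0], [-10·x₁ - 3·x₂, -3·x₁ + 4·x₃, 4·x₂], [-5·x₂ + 3·x₃, -5·x₁ - 2·x₂, 3·x₁]].
At the point, J = [[-18.000, 6.000, 0.000], [-39.000, -17.000, 12.000], [-21.000, -21.000, 9.000]] (det J = -1188.000).
Solving J·Δ = −F gives Δ = (-1.492, -1.644, 1.237).
Then the next iterate is (x₁, x₂, x₃)₁ = (1.508, 1.356, -0.763).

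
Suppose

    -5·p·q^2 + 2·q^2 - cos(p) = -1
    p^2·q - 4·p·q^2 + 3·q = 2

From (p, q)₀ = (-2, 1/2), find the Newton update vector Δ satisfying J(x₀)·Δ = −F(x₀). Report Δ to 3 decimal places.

At (-2, 1/2): F = (4.41615, 3.500).
Jacobian J = [[-5·q^2 + sin(p), -10·p·q + 4·q], [2·p·q - 4·q^2, p^2 - 8·p·q + 3]].
At the point, J = [[-2.15930, 12.000], [-3.000, 15.000]] (det J = 3.61054).
Solving J·Δ = −F gives Δ = (-6.714, -1.576).

(-6.714, -1.576)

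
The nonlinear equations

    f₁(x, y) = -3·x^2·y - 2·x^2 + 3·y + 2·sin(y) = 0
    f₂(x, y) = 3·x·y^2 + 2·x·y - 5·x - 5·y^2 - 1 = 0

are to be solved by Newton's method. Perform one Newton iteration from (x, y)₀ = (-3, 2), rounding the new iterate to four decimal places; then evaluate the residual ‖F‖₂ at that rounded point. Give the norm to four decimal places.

23.6614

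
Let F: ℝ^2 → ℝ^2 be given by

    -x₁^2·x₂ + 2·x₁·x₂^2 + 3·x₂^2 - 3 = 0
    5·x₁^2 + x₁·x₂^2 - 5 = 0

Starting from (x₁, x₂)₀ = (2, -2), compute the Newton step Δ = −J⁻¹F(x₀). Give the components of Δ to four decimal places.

At (2, -2): F = (33.0000, 23.0000).
Jacobian J = [[-2·x₁·x₂ + 2·x₂^2, -x₁^2 + 4·x₁·x₂ + 6·x₂], [10·x₁ + x₂^2, 2·x₁·x₂]].
At the point, J = [[16.0000, -32.0000], [24.0000, -8.0000]] (det J = 640.0000).
Solving J·Δ = −F gives Δ = (-0.7375, 0.6625).

(-0.7375, 0.6625)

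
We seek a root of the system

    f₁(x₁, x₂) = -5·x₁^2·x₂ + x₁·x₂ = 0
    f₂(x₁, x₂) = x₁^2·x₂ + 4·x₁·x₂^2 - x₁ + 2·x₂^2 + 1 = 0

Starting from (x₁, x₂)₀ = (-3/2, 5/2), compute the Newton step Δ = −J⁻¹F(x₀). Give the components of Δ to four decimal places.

(0.7018, -0.2983)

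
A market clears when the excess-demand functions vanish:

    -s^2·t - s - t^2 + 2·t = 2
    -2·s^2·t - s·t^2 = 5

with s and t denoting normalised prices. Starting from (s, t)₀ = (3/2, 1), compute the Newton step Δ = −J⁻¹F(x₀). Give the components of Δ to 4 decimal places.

(-0.7632, -0.7544)

At (3/2, 1): F = (-4.7500, -11.0000).
Jacobian J = [[-2·s·t - 1, -s^2 - 2·t + 2], [-4·s·t - t^2, -2·s^2 - 2·s·t]].
At the point, J = [[-4.0000, -2.2500], [-7.0000, -7.5000]] (det J = 14.2500).
Solving J·Δ = −F gives Δ = (-0.7632, -0.7544).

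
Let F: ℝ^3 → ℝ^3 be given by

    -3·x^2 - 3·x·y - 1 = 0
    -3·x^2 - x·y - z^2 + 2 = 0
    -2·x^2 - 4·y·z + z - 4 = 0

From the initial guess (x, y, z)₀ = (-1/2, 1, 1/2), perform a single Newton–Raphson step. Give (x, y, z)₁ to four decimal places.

At (-1/2, 1, 1/2): F = (-0.2500, 1.5000, -6.0000).
Jacobian J = [[-6·x - 3·y, -3·x, 0], [-6·x - y, -x, -2·z], [-4·x, -4·z, -4·y + 1]].
At the point, J = [[0.0000, 1.5000, 0.0000], [2.0000, 0.5000, -1.0000], [2.0000, -2.0000, -3.0000]] (det J = 6.0000).
Solving J·Δ = −F gives Δ = (-2.7708, 0.1667, -3.9583).
Then the next iterate is (x, y, z)₁ = (-3.2708, 1.1667, -3.4583).

(-3.2708, 1.1667, -3.4583)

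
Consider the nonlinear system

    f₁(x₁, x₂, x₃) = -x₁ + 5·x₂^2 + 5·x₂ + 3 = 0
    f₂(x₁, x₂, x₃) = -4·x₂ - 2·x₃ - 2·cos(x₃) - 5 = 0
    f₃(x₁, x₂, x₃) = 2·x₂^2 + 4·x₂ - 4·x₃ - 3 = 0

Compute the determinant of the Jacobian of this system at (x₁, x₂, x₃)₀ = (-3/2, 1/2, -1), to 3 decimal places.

J = [[-1, 10·x₂ + 5, 0], [0, -4, 2·sin(x₃) - 2], [0, 4·x₂ + 4, -4]].
At the point, J = [[-1.000, 10.000, 0.000], [0.000, -4.000, -3.68294], [0.000, 6.000, -4.000]].
det J = -38.098.

-38.098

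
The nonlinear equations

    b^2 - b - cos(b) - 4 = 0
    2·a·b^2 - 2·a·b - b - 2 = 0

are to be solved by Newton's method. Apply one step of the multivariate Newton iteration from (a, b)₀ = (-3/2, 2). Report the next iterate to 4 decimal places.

(2.0129, 2.4052)

At (-3/2, 2): F = (-1.583853, -10.0000).
Jacobian J = [[0, 2·b + sin(b) - 1], [2·b^2 - 2·b, 4·a·b - 2·a - 1]].
At the point, J = [[0.0000, 3.909297], [4.0000, -10.0000]] (det J = -15.637190).
Solving J·Δ = −F gives Δ = (3.5129, 0.4052).
Then the next iterate is (a, b)₁ = (2.0129, 2.4052).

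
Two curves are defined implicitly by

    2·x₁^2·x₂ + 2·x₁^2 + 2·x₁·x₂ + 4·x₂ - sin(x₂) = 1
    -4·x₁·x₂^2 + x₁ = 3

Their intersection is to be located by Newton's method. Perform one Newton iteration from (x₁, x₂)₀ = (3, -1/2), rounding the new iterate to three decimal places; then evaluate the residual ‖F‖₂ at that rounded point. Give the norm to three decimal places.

2.452

At (3, -1/2): F = (3.47943, -3.000).
Jacobian J = [[4·x₁·x₂ + 4·x₁ + 2·x₂, 2·x₁^2 + 2·x₁ - cos(x₂) + 4], [-4·x₂^2 + 1, -8·x₁·x₂]].
At the point, J = [[5.000, 27.12242], [0.000, 12.000]] (det J = 60.000).
Solving J·Δ = −F gives Δ = (-2.052, 0.250).
Then the next iterate is (x₁, x₂)₁ = (0.948, -0.250).
Re-evaluating at (0.948, -0.250): F = (-0.87854, -2.289), so ‖F‖₂ = 2.452.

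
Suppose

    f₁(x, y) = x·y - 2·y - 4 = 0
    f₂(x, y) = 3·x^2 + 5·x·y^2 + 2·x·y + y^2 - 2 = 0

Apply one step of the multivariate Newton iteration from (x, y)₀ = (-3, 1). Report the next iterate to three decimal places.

At (-3, 1): F = (-9.000, 5.000).
Jacobian J = [[y, x - 2], [6·x + 5·y^2 + 2·y, 10·x·y + 2·x + 2·y]].
At the point, J = [[1.000, -5.000], [-11.000, -34.000]] (det J = -89.000).
Solving J·Δ = −F gives Δ = (3.719, -1.056).
Then the next iterate is (x, y)₁ = (0.719, -0.056).

(0.719, -0.056)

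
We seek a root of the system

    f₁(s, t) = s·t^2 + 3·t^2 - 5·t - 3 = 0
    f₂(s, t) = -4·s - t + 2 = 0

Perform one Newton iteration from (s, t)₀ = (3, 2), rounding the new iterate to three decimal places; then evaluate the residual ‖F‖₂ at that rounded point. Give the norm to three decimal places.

At (3, 2): F = (11.000, -12.000).
Jacobian J = [[t^2, 2·s·t + 6·t - 5], [-4, -1]].
At the point, J = [[4.000, 19.000], [-4.000, -1.000]] (det J = 72.000).
Solving J·Δ = −F gives Δ = (-3.014, 0.056).
Then the next iterate is (s, t)₁ = (-0.014, 2.056).
Re-evaluating at (-0.014, 2.056): F = (-0.65777, 0.000), so ‖F‖₂ = 0.658.

0.658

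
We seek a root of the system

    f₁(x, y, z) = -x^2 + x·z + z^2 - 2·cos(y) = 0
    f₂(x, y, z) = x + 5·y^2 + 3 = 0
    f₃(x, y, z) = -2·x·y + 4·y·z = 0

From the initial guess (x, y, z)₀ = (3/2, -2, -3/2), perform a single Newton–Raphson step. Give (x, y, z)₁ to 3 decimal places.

(0.558, -0.822, -1.046)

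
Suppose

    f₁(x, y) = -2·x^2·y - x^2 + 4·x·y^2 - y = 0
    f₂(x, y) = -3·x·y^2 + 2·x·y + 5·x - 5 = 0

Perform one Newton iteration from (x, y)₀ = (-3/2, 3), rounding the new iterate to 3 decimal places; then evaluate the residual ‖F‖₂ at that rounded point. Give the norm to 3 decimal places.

9.042

At (-3/2, 3): F = (-72.750, 19.000).
Jacobian J = [[-4·x·y - 2·x + 4·y^2, -2·x^2 + 8·x·y - 1], [-3·y^2 + 2·y + 5, -6·x·y + 2·x]].
At the point, J = [[57.000, -41.500], [-16.000, 24.000]] (det J = 704.000).
Solving J·Δ = −F gives Δ = (1.360, 0.115).
Then the next iterate is (x, y)₁ = (-0.140, 3.115).
Re-evaluating at (-0.140, 3.115): F = (-8.69051, -2.49685), so ‖F‖₂ = 9.042.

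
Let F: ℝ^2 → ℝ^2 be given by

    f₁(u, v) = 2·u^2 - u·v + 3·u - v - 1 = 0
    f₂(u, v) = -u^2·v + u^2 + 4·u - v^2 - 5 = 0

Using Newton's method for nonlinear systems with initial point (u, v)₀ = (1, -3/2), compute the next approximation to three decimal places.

(0.643, 0.482)

At (1, -3/2): F = (7.000, -0.750).
Jacobian J = [[4·u - v + 3, -u - 1], [-2·u·v + 2·u + 4, -u^2 - 2·v]].
At the point, J = [[8.500, -2.000], [9.000, 2.000]] (det J = 35.000).
Solving J·Δ = −F gives Δ = (-0.357, 1.982).
Then the next iterate is (u, v)₁ = (0.643, 0.482).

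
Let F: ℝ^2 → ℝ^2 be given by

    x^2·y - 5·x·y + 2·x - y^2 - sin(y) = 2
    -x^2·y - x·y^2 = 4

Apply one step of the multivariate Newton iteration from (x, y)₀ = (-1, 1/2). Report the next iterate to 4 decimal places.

(4.6667, 2.9814)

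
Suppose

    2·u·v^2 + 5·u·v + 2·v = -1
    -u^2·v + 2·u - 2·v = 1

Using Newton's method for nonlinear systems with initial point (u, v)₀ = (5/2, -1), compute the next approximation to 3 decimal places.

At (5/2, -1): F = (-8.500, 12.250).
Jacobian J = [[2·v^2 + 5·v, 4·u·v + 5·u + 2], [-2·u·v + 2, -u^2 - 2]].
At the point, J = [[-3.000, 4.500], [7.000, -8.250]] (det J = -6.750).
Solving J·Δ = −F gives Δ = (2.222, 3.370).
Then the next iterate is (u, v)₁ = (4.722, 2.370).

(4.722, 2.370)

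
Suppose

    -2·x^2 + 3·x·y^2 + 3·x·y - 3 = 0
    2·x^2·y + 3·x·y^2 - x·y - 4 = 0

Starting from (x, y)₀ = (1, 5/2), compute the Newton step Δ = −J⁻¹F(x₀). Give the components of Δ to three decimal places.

At (1, 5/2): F = (21.250, 17.250).
Jacobian J = [[-4·x + 3·y^2 + 3·y, 6·x·y + 3·x], [4·x·y + 3·y^2 - y, 2·x^2 + 6·x·y - x]].
At the point, J = [[22.250, 18.000], [26.250, 16.000]] (det J = -116.500).
Solving J·Δ = −F gives Δ = (0.253, -1.494).

(0.253, -1.494)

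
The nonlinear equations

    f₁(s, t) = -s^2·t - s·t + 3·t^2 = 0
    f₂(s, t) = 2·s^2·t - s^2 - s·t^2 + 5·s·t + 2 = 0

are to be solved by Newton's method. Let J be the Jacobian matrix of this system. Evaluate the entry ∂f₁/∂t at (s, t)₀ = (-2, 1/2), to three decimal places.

1.000

∂f₁/∂t = -s^2 - s + 6·t.
At (-2, 1/2) this is 1.000.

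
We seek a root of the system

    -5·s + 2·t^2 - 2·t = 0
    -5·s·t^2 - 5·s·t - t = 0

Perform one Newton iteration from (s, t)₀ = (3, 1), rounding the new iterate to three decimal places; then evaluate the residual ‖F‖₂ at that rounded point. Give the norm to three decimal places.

0.902

At (3, 1): F = (-15.000, -31.000).
Jacobian J = [[-5, 4·t - 2], [-5·t^2 - 5·t, -10·s·t - 5·s - 1]].
At the point, J = [[-5.000, 2.000], [-10.000, -46.000]] (det J = 250.000).
Solving J·Δ = −F gives Δ = (-3.008, -0.020).
Then the next iterate is (s, t)₁ = (-0.008, 0.980).
Re-evaluating at (-0.008, 0.980): F = (0.00080, -0.90238), so ‖F‖₂ = 0.902.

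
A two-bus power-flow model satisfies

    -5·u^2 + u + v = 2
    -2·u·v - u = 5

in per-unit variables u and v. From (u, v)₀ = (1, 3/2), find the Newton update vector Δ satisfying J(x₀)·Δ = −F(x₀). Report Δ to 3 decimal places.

At (1, 3/2): F = (-4.500, -9.000).
Jacobian J = [[-10·u + 1, 1], [-2·v - 1, -2·u]].
At the point, J = [[-9.000, 1.000], [-4.000, -2.000]] (det J = 22.000).
Solving J·Δ = −F gives Δ = (-0.818, -2.864).

(-0.818, -2.864)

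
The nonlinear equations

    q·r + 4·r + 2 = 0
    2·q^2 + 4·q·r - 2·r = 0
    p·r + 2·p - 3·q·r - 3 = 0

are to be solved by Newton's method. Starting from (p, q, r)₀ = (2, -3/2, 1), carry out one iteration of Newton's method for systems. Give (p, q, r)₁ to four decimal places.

(-13.5556, -10.5833, 2.8333)

At (2, -3/2, 1): F = (4.5000, -3.5000, 7.5000).
Jacobian J = [[0, r, q + 4], [0, 4·q + 4·r, 4·q - 2], [r + 2, -3·r, p - 3·q]].
At the point, J = [[0.0000, 1.0000, 2.5000], [0.0000, -2.0000, -8.0000], [3.0000, -3.0000, 6.5000]] (det J = -9.0000).
Solving J·Δ = −F gives Δ = (-15.5556, -9.0833, 1.8333).
Then the next iterate is (p, q, r)₁ = (-13.5556, -10.5833, 2.8333).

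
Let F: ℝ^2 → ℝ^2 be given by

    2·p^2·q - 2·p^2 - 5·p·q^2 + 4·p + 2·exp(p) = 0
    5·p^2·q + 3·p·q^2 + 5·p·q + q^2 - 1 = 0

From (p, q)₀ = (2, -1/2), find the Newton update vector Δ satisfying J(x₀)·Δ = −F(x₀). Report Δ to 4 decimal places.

At (2, -1/2): F = (8.278112, -14.2500).
Jacobian J = [[4·p·q - 4·p - 5·q^2 + 2·exp(p) + 4, 2·p^2 - 10·p·q], [10·p·q + 3·q^2 + 5·q, 5·p^2 + 6·p·q + 5·p + 2·q]].
At the point, J = [[5.528112, 18.0000], [-11.7500, 23.0000]] (det J = 338.646581).
Solving J·Δ = −F gives Δ = (-1.3197, -0.0546).

(-1.3197, -0.0546)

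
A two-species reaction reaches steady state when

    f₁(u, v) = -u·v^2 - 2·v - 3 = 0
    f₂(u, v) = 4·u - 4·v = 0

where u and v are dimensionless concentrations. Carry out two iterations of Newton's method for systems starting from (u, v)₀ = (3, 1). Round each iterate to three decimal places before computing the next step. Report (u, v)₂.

At (3, 1): F = (-8.000, 8.000).
Jacobian J = [[-v^2, -2·u·v - 2], [4, -4]].
At the point, J = [[-1.000, -8.000], [4.000, -4.000]] (det J = 36.000).
Solving J·Δ = −F gives Δ = (-2.667, -0.667).
Then the next iterate is (u, v)₁ = (0.333, 0.333).
Round to (0.333, 0.333) and repeat: F = (-3.70293, 0.000), J = [[-0.11089, -2.22178], [4.000, -4.000]].
Δ = (-1.587, -1.587), so (u, v)₂ = (-1.254, -1.254).

(-1.254, -1.254)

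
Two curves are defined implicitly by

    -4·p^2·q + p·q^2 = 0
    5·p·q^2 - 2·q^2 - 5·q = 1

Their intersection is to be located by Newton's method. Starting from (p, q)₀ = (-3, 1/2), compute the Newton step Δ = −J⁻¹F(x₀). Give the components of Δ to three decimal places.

At (-3, 1/2): F = (-18.750, -7.750).
Jacobian J = [[-8·p·q + q^2, -4·p^2 + 2·p·q], [5·q^2, 10·p·q - 4·q - 5]].
At the point, J = [[12.250, -39.000], [1.250, -22.000]] (det J = -220.750).
Solving J·Δ = −F gives Δ = (0.499, -0.324).

(0.499, -0.324)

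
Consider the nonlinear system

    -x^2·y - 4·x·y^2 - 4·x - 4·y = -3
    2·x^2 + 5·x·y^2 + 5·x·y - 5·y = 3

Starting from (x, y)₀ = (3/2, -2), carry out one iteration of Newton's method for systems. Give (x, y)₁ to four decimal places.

At (3/2, -2): F = (-14.5000, 26.5000).
Jacobian J = [[-2·x·y - 4·y^2 - 4, -x^2 - 8·x·y - 4], [4·x + 5·y^2 + 5·y, 10·x·y + 5·x - 5]].
At the point, J = [[-14.0000, 17.7500], [16.0000, -27.5000]] (det J = 101.0000).
Solving J·Δ = −F gives Δ = (0.7092, 1.3762).
Then the next iterate is (x, y)₁ = (2.2092, -0.6238).

(2.2092, -0.6238)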